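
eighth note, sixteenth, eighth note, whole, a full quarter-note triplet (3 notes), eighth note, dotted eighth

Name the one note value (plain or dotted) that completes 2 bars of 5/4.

2 bars of 5/4 = 40 sixteenth notes.
Convert each value to sixteenth notes: eighth note = 2; sixteenth = 1; eighth note = 2; whole = 16; a full quarter-note triplet (3 notes) (three triplet quarters span one half) = 8; eighth note = 2; dotted eighth = 3.
Altogether 2 + 1 + 2 + 16 + 8 + 2 + 3 = 34.
Remaining: 40 − 34 = 6 sixteenth notes, which is a dotted quarter note.

dotted quarter note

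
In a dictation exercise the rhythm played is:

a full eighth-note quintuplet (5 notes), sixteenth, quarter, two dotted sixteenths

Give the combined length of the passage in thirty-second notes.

Working in thirty-second notes: a full eighth-note quintuplet (5 notes) (five quintuplet eighths span one half) = 16; sixteenth = 2; quarter = 8; dotted sixteenth = 3; dotted sixteenth = 3.
Altogether 16 + 2 + 8 + 3 + 3 = 32 thirty-second notes.

32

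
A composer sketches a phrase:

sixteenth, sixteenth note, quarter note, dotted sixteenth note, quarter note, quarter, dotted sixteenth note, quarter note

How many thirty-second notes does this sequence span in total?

Each duration in thirty-second notes: sixteenth = 2; sixteenth note = 2; quarter note = 8; dotted sixteenth note = 3; quarter note = 8; quarter = 8; dotted sixteenth note = 3; quarter note = 8.
Sum: 2 + 2 + 8 + 3 + 8 + 8 + 3 + 8 = 42 thirty-second notes.

42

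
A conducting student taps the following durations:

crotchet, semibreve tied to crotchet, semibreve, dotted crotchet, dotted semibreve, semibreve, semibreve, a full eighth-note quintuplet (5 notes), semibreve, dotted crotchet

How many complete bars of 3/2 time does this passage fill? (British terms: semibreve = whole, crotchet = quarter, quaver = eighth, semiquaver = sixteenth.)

One bar of 3/2 = 12 eighth notes.
Convert each value to eighth notes: crotchet = 2; semibreve tied to crotchet (semibreve + crotchet) = 10; semibreve = 8; dotted crotchet = 3; dotted semibreve = 12; semibreve = 8; semibreve = 8; a full eighth-note quintuplet (5 notes) (five quintuplet eighths span one half) = 4; semibreve = 8; dotted crotchet = 3.
Total: 2 + 10 + 8 + 3 + 12 + 8 + 8 + 4 + 8 + 3 = 66.
66 ÷ 12 = 5 complete bars with 6 left over.

5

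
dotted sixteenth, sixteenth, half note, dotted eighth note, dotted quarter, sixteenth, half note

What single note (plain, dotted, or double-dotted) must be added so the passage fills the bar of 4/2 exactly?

double-dotted eighth note

The bar of 4/2 = 64 thirty-second notes.
Each duration in thirty-second notes: dotted sixteenth = 3; sixteenth = 2; half note = 16; dotted eighth note = 6; dotted quarter = 12; sixteenth = 2; half note = 16.
Sum: 3 + 2 + 16 + 6 + 12 + 2 + 16 = 57.
Remaining: 64 − 57 = 7 thirty-second notes, which is a double-dotted eighth note.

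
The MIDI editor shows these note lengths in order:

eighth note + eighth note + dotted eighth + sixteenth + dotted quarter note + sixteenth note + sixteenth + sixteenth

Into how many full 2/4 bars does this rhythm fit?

2

One bar of 2/4 = 8 sixteenth notes.
Express everything in sixteenth notes: eighth note = 2; eighth note = 2; dotted eighth = 3; sixteenth = 1; dotted quarter note = 6; sixteenth note = 1; sixteenth = 1; sixteenth = 1.
Total: 2 + 2 + 3 + 1 + 6 + 1 + 1 + 1 = 17.
17 ÷ 8 = 2 complete bars with 1 left over.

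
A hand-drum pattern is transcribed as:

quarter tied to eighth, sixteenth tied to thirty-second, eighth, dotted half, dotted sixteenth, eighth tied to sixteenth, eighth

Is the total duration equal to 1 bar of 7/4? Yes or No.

One bar of 7/4 = 56 thirty-second notes.
In thirty-second notes: quarter tied to eighth (quarter + eighth) = 12; sixteenth tied to thirty-second (sixteenth + thirty-second) = 3; eighth = 4; dotted half = 24; dotted sixteenth = 3; eighth tied to sixteenth (eighth + sixteenth) = 6; eighth = 4.
Adding: 12 + 3 + 4 + 24 + 3 + 6 + 4 = 56.
56 equals 56, so the answer is Yes.

Yes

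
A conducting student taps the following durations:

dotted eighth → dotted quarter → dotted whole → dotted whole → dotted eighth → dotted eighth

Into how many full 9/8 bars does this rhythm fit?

One bar of 9/8 = 18 sixteenth notes.
Working in sixteenth notes: dotted eighth = 3; dotted quarter = 6; dotted whole = 24; dotted whole = 24; dotted eighth = 3; dotted eighth = 3.
Sum: 3 + 6 + 24 + 24 + 3 + 3 = 63.
63 ÷ 18 = 3 complete bars with 9 left over.

3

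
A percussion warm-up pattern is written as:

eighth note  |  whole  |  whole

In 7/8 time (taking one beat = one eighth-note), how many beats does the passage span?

One eighth-note beat = 2 sixteenth notes.
Convert each value to sixteenth notes: eighth note = 2; whole = 16; whole = 16.
Sum: 2 + 16 + 16 = 34.
34 ÷ 2 = 17 beats.

17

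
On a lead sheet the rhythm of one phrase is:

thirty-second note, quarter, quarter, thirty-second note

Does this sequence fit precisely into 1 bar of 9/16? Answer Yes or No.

One bar of 9/16 = 18 thirty-second notes.
In thirty-second notes: thirty-second note = 1; quarter = 8; quarter = 8; thirty-second note = 1.
Total: 1 + 8 + 8 + 1 = 18.
18 equals 18, so the answer is Yes.

Yes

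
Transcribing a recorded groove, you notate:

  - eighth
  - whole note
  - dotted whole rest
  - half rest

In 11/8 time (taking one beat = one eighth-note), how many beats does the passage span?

One eighth-note beat = 2 sixteenth notes.
Express everything in sixteenth notes: eighth = 2; whole note = 16; dotted whole rest = 24; half rest = 8.
Altogether 2 + 16 + 24 + 8 = 50.
50 ÷ 2 = 25 beats.

25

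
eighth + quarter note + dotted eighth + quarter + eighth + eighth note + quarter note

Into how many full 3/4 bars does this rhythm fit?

1

One bar of 3/4 = 12 sixteenth notes.
Convert each value to sixteenth notes: eighth = 2; quarter note = 4; dotted eighth = 3; quarter = 4; eighth = 2; eighth note = 2; quarter note = 4.
Adding: 2 + 4 + 3 + 4 + 2 + 2 + 4 = 21.
21 ÷ 12 = 1 complete bar with 9 left over.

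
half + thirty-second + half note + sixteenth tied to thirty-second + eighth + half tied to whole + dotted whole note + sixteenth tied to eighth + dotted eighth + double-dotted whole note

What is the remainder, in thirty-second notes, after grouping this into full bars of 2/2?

12

One bar of 2/2 = 32 thirty-second notes.
Express everything in thirty-second notes: half = 16; thirty-second = 1; half note = 16; sixteenth tied to thirty-second (sixteenth + thirty-second) = 3; eighth = 4; half tied to whole (half + whole) = 48; dotted whole note = 48; sixteenth tied to eighth (sixteenth + eighth) = 6; dotted eighth = 6; double-dotted whole note = 56.
Total: 16 + 1 + 16 + 3 + 4 + 48 + 48 + 6 + 6 + 56 = 204.
204 ÷ 32 = 6 complete bars with 12 thirty-second notes remaining.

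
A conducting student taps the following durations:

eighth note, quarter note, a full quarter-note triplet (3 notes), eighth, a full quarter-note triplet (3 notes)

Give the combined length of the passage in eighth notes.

Each duration in eighth notes: eighth note = 1; quarter note = 2; a full quarter-note triplet (3 notes) (three triplet quarters span one half) = 4; eighth = 1; a full quarter-note triplet (3 notes) (three triplet quarters span one half) = 4.
Sum: 1 + 2 + 4 + 1 + 4 = 12 eighth notes.

12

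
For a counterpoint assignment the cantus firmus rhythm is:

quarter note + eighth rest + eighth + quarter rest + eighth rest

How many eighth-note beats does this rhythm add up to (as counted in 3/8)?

One eighth-note beat = 2 sixteenth notes.
Each duration in sixteenth notes: quarter note = 4; eighth rest = 2; eighth = 2; quarter rest = 4; eighth rest = 2.
Altogether 4 + 2 + 2 + 4 + 2 = 14.
14 ÷ 2 = 7 beats.

7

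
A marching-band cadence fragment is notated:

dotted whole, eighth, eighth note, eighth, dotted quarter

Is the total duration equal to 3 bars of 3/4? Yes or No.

One bar of 3/4 = 6 eighth notes, so 3 bars = 18.
Convert each value to eighth notes: dotted whole = 12; eighth = 1; eighth note = 1; eighth = 1; dotted quarter = 3.
Sum: 12 + 1 + 1 + 1 + 3 = 18.
18 equals 18, so the answer is Yes.

Yes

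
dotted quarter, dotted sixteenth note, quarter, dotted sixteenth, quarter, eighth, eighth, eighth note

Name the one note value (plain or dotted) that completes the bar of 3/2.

The bar of 3/2 = 48 thirty-second notes.
Express everything in thirty-second notes: dotted quarter = 12; dotted sixteenth note = 3; quarter = 8; dotted sixteenth = 3; quarter = 8; eighth = 4; eighth = 4; eighth note = 4.
Adding: 12 + 3 + 8 + 3 + 8 + 4 + 4 + 4 = 46.
Remaining: 48 − 46 = 2 thirty-second notes, which is a sixteenth note.

sixteenth note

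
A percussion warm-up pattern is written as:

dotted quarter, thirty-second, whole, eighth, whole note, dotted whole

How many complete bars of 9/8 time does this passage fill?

One bar of 9/8 = 36 thirty-second notes.
In thirty-second notes: dotted quarter = 12; thirty-second = 1; whole = 32; eighth = 4; whole note = 32; dotted whole = 48.
Total: 12 + 1 + 32 + 4 + 32 + 48 = 129.
129 ÷ 36 = 3 complete bars with 21 left over.

3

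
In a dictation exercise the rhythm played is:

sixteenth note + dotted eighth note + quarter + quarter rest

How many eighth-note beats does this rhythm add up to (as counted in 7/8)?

6

One eighth-note beat = 2 sixteenth notes.
Working in sixteenth notes: sixteenth note = 1; dotted eighth note = 3; quarter = 4; quarter rest = 4.
Adding: 1 + 3 + 4 + 4 = 12.
12 ÷ 2 = 6 beats.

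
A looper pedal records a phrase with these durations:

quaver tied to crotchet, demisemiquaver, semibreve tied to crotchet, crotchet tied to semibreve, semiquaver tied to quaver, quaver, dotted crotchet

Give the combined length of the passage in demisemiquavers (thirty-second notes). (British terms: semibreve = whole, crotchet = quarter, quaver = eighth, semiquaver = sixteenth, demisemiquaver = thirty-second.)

In thirty-second notes: quaver tied to crotchet (quaver + crotchet) = 12; demisemiquaver = 1; semibreve tied to crotchet (semibreve + crotchet) = 40; crotchet tied to semibreve (crotchet + semibreve) = 40; semiquaver tied to quaver (semiquaver + quaver) = 6; quaver = 4; dotted crotchet = 12.
Total: 12 + 1 + 40 + 40 + 6 + 4 + 12 = 115 thirty-second notes.

115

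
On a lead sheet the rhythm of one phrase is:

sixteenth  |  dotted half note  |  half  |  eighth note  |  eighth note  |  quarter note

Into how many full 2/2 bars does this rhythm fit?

One bar of 2/2 = 16 sixteenth notes.
Each duration in sixteenth notes: sixteenth = 1; dotted half note = 12; half = 8; eighth note = 2; eighth note = 2; quarter note = 4.
Altogether 1 + 12 + 8 + 2 + 2 + 4 = 29.
29 ÷ 16 = 1 complete bar with 13 left over.

1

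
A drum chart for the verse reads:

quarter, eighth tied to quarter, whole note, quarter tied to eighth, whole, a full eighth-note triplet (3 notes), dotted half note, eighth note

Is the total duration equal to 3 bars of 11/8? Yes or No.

One bar of 11/8 = 11 eighth notes, so 3 bars = 33.
Convert each value to eighth notes: quarter = 2; eighth tied to quarter (eighth + quarter) = 3; whole note = 8; quarter tied to eighth (quarter + eighth) = 3; whole = 8; a full eighth-note triplet (3 notes) (three triplet eighths span one quarter) = 2; dotted half note = 6; eighth note = 1.
Altogether 2 + 3 + 8 + 3 + 8 + 2 + 6 + 1 = 33.
33 equals 33, so the answer is Yes.

Yes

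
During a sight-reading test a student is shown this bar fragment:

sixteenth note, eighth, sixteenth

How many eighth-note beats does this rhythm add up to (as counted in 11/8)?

2

One eighth-note beat = 2 sixteenth notes.
In sixteenth notes: sixteenth note = 1; eighth = 2; sixteenth = 1.
Altogether 1 + 2 + 1 = 4.
4 ÷ 2 = 2 beats.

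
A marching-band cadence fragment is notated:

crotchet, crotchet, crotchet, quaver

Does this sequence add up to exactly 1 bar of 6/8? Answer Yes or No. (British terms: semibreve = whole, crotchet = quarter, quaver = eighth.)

One bar of 6/8 = 6 eighth notes.
Express everything in eighth notes: crotchet = 2; crotchet = 2; crotchet = 2; quaver = 1.
Adding: 2 + 2 + 2 + 1 = 7.
7 exceeds 6, so the answer is No.

No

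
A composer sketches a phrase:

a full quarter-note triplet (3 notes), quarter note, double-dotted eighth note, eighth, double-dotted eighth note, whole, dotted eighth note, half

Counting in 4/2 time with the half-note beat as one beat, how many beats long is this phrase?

6

One half-note beat = 16 thirty-second notes.
In thirty-second notes: a full quarter-note triplet (3 notes) (three triplet quarters span one half) = 16; quarter note = 8; double-dotted eighth note = 7; eighth = 4; double-dotted eighth note = 7; whole = 32; dotted eighth note = 6; half = 16.
Sum: 16 + 8 + 7 + 4 + 7 + 32 + 6 + 16 = 96.
96 ÷ 16 = 6 beats.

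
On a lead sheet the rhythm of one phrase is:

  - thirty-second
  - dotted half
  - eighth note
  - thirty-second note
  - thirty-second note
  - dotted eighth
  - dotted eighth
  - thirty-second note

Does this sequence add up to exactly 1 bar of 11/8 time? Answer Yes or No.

Yes

One bar of 11/8 = 44 thirty-second notes.
Express everything in thirty-second notes: thirty-second = 1; dotted half = 24; eighth note = 4; thirty-second note = 1; thirty-second note = 1; dotted eighth = 6; dotted eighth = 6; thirty-second note = 1.
Sum: 1 + 24 + 4 + 1 + 1 + 6 + 6 + 1 = 44.
44 equals 44, so the answer is Yes.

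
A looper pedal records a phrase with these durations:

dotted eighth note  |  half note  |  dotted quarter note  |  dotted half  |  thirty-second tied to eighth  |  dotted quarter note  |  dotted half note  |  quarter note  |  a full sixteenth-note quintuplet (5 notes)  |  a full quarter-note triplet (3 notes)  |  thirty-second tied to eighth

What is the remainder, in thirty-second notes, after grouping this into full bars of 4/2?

One bar of 4/2 = 64 thirty-second notes.
Express everything in thirty-second notes: dotted eighth note = 6; half note = 16; dotted quarter note = 12; dotted half = 24; thirty-second tied to eighth (thirty-second + eighth) = 5; dotted quarter note = 12; dotted half note = 24; quarter note = 8; a full sixteenth-note quintuplet (5 notes) (five quintuplet sixteenths span one quarter) = 8; a full quarter-note triplet (3 notes) (three triplet quarters span one half) = 16; thirty-second tied to eighth (thirty-second + eighth) = 5.
Adding: 6 + 16 + 12 + 24 + 5 + 12 + 24 + 8 + 8 + 16 + 5 = 136.
136 ÷ 64 = 2 complete bars with 8 thirty-second notes remaining.

8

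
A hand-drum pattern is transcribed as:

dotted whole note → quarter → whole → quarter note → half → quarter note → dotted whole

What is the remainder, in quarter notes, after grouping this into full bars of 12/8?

3

One bar of 12/8 = 6 quarter notes.
Convert each value to quarter notes: dotted whole note = 6; quarter = 1; whole = 4; quarter note = 1; half = 2; quarter note = 1; dotted whole = 6.
Adding: 6 + 1 + 4 + 1 + 2 + 1 + 6 = 21.
21 ÷ 6 = 3 complete bars with 3 quarter notes remaining.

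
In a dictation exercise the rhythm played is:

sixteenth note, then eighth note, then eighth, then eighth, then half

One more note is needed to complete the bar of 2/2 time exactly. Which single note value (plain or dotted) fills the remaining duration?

The bar of 2/2 = 16 sixteenth notes.
Express everything in sixteenth notes: sixteenth note = 1; eighth note = 2; eighth = 2; eighth = 2; half = 8.
Total: 1 + 2 + 2 + 2 + 8 = 15.
Remaining: 16 − 15 = 1 sixteenth note, which is a sixteenth note.

sixteenth note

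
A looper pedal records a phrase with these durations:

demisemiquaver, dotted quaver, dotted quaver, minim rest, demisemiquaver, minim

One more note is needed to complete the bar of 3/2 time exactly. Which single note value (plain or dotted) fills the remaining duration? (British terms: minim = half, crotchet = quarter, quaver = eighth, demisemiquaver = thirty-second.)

The bar of 3/2 = 48 thirty-second notes.
Express everything in thirty-second notes: demisemiquaver = 1; dotted quaver = 6; dotted quaver = 6; minim rest = 16; demisemiquaver = 1; minim = 16.
Total: 1 + 6 + 6 + 16 + 1 + 16 = 46.
Remaining: 48 − 46 = 2 thirty-second notes, which is a sixteenth note.

sixteenth note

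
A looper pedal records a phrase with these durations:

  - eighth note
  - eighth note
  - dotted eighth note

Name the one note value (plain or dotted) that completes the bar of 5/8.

The bar of 5/8 = 10 sixteenth notes.
Convert each value to sixteenth notes: eighth note = 2; eighth note = 2; dotted eighth note = 3.
Sum: 2 + 2 + 3 = 7.
Remaining: 10 − 7 = 3 sixteenth notes, which is a dotted eighth note.

dotted eighth note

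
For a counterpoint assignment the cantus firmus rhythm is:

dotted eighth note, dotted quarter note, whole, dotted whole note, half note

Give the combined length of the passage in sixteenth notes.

Convert each value to sixteenth notes: dotted eighth note = 3; dotted quarter note = 6; whole = 16; dotted whole note = 24; half note = 8.
Adding: 3 + 6 + 16 + 24 + 8 = 57 sixteenth notes.

57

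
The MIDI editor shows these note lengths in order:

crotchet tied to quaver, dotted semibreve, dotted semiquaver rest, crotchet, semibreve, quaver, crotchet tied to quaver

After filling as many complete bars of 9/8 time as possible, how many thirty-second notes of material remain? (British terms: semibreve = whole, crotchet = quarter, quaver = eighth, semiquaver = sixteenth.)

One bar of 9/8 = 36 thirty-second notes.
Working in thirty-second notes: crotchet tied to quaver (crotchet + quaver) = 12; dotted semibreve = 48; dotted semiquaver rest = 3; crotchet = 8; semibreve = 32; quaver = 4; crotchet tied to quaver (crotchet + quaver) = 12.
Sum: 12 + 48 + 3 + 8 + 32 + 4 + 12 = 119.
119 ÷ 36 = 3 complete bars with 11 thirty-second notes remaining.

11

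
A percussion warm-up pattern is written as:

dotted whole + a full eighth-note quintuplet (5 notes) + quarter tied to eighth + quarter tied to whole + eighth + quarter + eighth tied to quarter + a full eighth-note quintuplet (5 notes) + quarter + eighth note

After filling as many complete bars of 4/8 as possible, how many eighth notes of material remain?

2

One bar of 4/8 = 4 eighth notes.
Working in eighth notes: dotted whole = 12; a full eighth-note quintuplet (5 notes) (five quintuplet eighths span one half) = 4; quarter tied to eighth (quarter + eighth) = 3; quarter tied to whole (quarter + whole) = 10; eighth = 1; quarter = 2; eighth tied to quarter (eighth + quarter) = 3; a full eighth-note quintuplet (5 notes) (five quintuplet eighths span one half) = 4; quarter = 2; eighth note = 1.
Total: 12 + 4 + 3 + 10 + 1 + 2 + 3 + 4 + 2 + 1 = 42.
42 ÷ 4 = 10 complete bars with 2 eighth notes remaining.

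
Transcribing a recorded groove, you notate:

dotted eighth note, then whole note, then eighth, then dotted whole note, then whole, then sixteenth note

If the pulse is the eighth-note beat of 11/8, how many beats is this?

31

One eighth-note beat = 2 sixteenth notes.
Each duration in sixteenth notes: dotted eighth note = 3; whole note = 16; eighth = 2; dotted whole note = 24; whole = 16; sixteenth note = 1.
Adding: 3 + 16 + 2 + 24 + 16 + 1 = 62.
62 ÷ 2 = 31 beats.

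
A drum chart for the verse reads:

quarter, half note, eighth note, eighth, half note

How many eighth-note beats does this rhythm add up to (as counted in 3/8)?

12

One eighth-note beat = 2 sixteenth notes.
Express everything in sixteenth notes: quarter = 4; half note = 8; eighth note = 2; eighth = 2; half note = 8.
Adding: 4 + 8 + 2 + 2 + 8 = 24.
24 ÷ 2 = 12 beats.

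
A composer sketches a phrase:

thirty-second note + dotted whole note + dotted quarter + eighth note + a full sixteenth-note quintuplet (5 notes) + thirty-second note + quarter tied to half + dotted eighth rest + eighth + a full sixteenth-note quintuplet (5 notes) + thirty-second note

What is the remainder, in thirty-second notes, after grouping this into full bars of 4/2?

53

One bar of 4/2 = 64 thirty-second notes.
Convert each value to thirty-second notes: thirty-second note = 1; dotted whole note = 48; dotted quarter = 12; eighth note = 4; a full sixteenth-note quintuplet (5 notes) (five quintuplet sixteenths span one quarter) = 8; thirty-second note = 1; quarter tied to half (quarter + half) = 24; dotted eighth rest = 6; eighth = 4; a full sixteenth-note quintuplet (5 notes) (five quintuplet sixteenths span one quarter) = 8; thirty-second note = 1.
Altogether 1 + 48 + 12 + 4 + 8 + 1 + 24 + 6 + 4 + 8 + 1 = 117.
117 ÷ 64 = 1 complete bar with 53 thirty-second notes remaining.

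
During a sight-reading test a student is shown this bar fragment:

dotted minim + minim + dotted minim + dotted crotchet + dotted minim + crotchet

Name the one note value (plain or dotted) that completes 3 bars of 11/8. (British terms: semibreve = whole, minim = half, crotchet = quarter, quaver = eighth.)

3 bars of 11/8 = 33 eighth notes.
In eighth notes: dotted minim = 6; minim = 4; dotted minim = 6; dotted crotchet = 3; dotted minim = 6; crotchet = 2.
Sum: 6 + 4 + 6 + 3 + 6 + 2 = 27.
Remaining: 33 − 27 = 6 eighth notes, which is a dotted half note.

dotted half note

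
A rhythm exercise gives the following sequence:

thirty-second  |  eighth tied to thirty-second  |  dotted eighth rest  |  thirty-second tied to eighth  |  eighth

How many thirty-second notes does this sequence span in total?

21

In thirty-second notes: thirty-second = 1; eighth tied to thirty-second (eighth + thirty-second) = 5; dotted eighth rest = 6; thirty-second tied to eighth (thirty-second + eighth) = 5; eighth = 4.
Total: 1 + 5 + 6 + 5 + 4 = 21 thirty-second notes.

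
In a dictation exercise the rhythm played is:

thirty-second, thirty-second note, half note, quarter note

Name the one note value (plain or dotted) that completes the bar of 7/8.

The bar of 7/8 = 28 thirty-second notes.
Express everything in thirty-second notes: thirty-second = 1; thirty-second note = 1; half note = 16; quarter note = 8.
Altogether 1 + 1 + 16 + 8 = 26.
Remaining: 28 − 26 = 2 thirty-second notes, which is a sixteenth note.

sixteenth note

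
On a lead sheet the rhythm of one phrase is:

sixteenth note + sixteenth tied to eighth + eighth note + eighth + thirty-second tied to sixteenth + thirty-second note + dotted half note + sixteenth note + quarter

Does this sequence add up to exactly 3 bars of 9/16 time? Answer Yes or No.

Yes

One bar of 9/16 = 18 thirty-second notes, so 3 bars = 54.
Express everything in thirty-second notes: sixteenth note = 2; sixteenth tied to eighth (sixteenth + eighth) = 6; eighth note = 4; eighth = 4; thirty-second tied to sixteenth (thirty-second + sixteenth) = 3; thirty-second note = 1; dotted half note = 24; sixteenth note = 2; quarter = 8.
Adding: 2 + 6 + 4 + 4 + 3 + 1 + 24 + 2 + 8 = 54.
54 equals 54, so the answer is Yes.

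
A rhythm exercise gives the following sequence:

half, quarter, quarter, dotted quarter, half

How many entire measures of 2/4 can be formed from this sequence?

3

One bar of 2/4 = 4 eighth notes.
Each duration in eighth notes: half = 4; quarter = 2; quarter = 2; dotted quarter = 3; half = 4.
Altogether 4 + 2 + 2 + 3 + 4 = 15.
15 ÷ 4 = 3 complete bars with 3 left over.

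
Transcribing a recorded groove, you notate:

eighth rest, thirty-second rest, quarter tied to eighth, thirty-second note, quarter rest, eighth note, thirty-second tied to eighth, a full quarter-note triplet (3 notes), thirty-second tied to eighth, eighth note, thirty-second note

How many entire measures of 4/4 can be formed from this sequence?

1

One bar of 4/4 = 32 thirty-second notes.
Working in thirty-second notes: eighth rest = 4; thirty-second rest = 1; quarter tied to eighth (quarter + eighth) = 12; thirty-second note = 1; quarter rest = 8; eighth note = 4; thirty-second tied to eighth (thirty-second + eighth) = 5; a full quarter-note triplet (3 notes) (three triplet quarters span one half) = 16; thirty-second tied to eighth (thirty-second + eighth) = 5; eighth note = 4; thirty-second note = 1.
Altogether 4 + 1 + 12 + 1 + 8 + 4 + 5 + 16 + 5 + 4 + 1 = 61.
61 ÷ 32 = 1 complete bar with 29 left over.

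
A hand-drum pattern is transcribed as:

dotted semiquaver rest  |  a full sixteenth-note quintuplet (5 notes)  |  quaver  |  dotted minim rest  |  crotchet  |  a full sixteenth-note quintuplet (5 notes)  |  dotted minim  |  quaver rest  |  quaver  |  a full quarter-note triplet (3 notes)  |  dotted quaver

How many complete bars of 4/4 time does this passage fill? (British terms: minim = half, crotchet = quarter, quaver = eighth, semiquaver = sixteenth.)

3

One bar of 4/4 = 32 thirty-second notes.
Express everything in thirty-second notes: dotted semiquaver rest = 3; a full sixteenth-note quintuplet (5 notes) (five quintuplet sixteenths span one quarter) = 8; quaver = 4; dotted minim rest = 24; crotchet = 8; a full sixteenth-note quintuplet (5 notes) (five quintuplet sixteenths span one quarter) = 8; dotted minim = 24; quaver rest = 4; quaver = 4; a full quarter-note triplet (3 notes) (three triplet quarters span one half) = 16; dotted quaver = 6.
Altogether 3 + 8 + 4 + 24 + 8 + 8 + 24 + 4 + 4 + 16 + 6 = 109.
109 ÷ 32 = 3 complete bars with 13 left over.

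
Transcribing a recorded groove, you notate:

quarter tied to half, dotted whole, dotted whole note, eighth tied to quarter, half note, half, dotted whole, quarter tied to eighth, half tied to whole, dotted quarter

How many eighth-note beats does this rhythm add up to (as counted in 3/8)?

71

One eighth-note beat = 2 sixteenth notes.
Working in sixteenth notes: quarter tied to half (quarter + half) = 12; dotted whole = 24; dotted whole note = 24; eighth tied to quarter (eighth + quarter) = 6; half note = 8; half = 8; dotted whole = 24; quarter tied to eighth (quarter + eighth) = 6; half tied to whole (half + whole) = 24; dotted quarter = 6.
Total: 12 + 24 + 24 + 6 + 8 + 8 + 24 + 6 + 24 + 6 = 142.
142 ÷ 2 = 71 beats.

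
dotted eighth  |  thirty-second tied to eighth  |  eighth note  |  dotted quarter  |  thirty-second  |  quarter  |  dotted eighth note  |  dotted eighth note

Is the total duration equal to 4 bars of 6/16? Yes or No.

Yes

One bar of 6/16 = 12 thirty-second notes, so 4 bars = 48.
In thirty-second notes: dotted eighth = 6; thirty-second tied to eighth (thirty-second + eighth) = 5; eighth note = 4; dotted quarter = 12; thirty-second = 1; quarter = 8; dotted eighth note = 6; dotted eighth note = 6.
Altogether 6 + 5 + 4 + 12 + 1 + 8 + 6 + 6 = 48.
48 equals 48, so the answer is Yes.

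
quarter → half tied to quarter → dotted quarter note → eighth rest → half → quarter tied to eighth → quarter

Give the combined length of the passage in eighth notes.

Working in eighth notes: quarter = 2; half tied to quarter (half + quarter) = 6; dotted quarter note = 3; eighth rest = 1; half = 4; quarter tied to eighth (quarter + eighth) = 3; quarter = 2.
Sum: 2 + 6 + 3 + 1 + 4 + 3 + 2 = 21 eighth notes.

21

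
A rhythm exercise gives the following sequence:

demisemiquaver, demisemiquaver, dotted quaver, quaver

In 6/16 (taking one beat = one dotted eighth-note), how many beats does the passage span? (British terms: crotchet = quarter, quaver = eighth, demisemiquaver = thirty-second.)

One dotted eighth-note beat = 6 thirty-second notes.
In thirty-second notes: demisemiquaver = 1; demisemiquaver = 1; dotted quaver = 6; quaver = 4.
Sum: 1 + 1 + 6 + 4 = 12.
12 ÷ 6 = 2 beats.

2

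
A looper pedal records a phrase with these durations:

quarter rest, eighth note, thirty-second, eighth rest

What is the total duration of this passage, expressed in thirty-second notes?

Express everything in thirty-second notes: quarter rest = 8; eighth note = 4; thirty-second = 1; eighth rest = 4.
Sum: 8 + 4 + 1 + 4 = 17 thirty-second notes.

17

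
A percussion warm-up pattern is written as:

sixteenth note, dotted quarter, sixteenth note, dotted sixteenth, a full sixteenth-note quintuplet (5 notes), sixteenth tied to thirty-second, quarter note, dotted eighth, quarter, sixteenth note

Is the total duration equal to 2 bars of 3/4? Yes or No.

No

One bar of 3/4 = 24 thirty-second notes, so 2 bars = 48.
Convert each value to thirty-second notes: sixteenth note = 2; dotted quarter = 12; sixteenth note = 2; dotted sixteenth = 3; a full sixteenth-note quintuplet (5 notes) (five quintuplet sixteenths span one quarter) = 8; sixteenth tied to thirty-second (sixteenth + thirty-second) = 3; quarter note = 8; dotted eighth = 6; quarter = 8; sixteenth note = 2.
Sum: 2 + 12 + 2 + 3 + 8 + 3 + 8 + 6 + 8 + 2 = 54.
54 exceeds 48, so the answer is No.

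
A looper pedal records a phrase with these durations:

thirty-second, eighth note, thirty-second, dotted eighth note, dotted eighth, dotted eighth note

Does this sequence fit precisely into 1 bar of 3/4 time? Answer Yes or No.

One bar of 3/4 = 24 thirty-second notes.
Express everything in thirty-second notes: thirty-second = 1; eighth note = 4; thirty-second = 1; dotted eighth note = 6; dotted eighth = 6; dotted eighth note = 6.
Sum: 1 + 4 + 1 + 6 + 6 + 6 = 24.
24 equals 24, so the answer is Yes.

Yes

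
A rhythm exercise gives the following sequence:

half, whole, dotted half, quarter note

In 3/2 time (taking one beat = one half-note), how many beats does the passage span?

One half-note beat = 2 quarter notes.
Express everything in quarter notes: half = 2; whole = 4; dotted half = 3; quarter note = 1.
Altogether 2 + 4 + 3 + 1 = 10.
10 ÷ 2 = 5 beats.

5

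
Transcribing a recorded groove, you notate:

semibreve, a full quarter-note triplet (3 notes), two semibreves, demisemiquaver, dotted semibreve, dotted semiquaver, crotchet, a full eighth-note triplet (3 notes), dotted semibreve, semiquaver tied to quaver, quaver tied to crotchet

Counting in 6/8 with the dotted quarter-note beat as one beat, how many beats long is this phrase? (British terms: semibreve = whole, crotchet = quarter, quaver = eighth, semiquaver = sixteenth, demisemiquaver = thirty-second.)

One dotted quarter-note beat = 12 thirty-second notes.
Each duration in thirty-second notes: semibreve = 32; a full quarter-note triplet (3 notes) (three triplet quarters span one half) = 16; semibreve = 32; semibreve = 32; demisemiquaver = 1; dotted semibreve = 48; dotted semiquaver = 3; crotchet = 8; a full eighth-note triplet (3 notes) (three triplet eighths span one quarter) = 8; dotted semibreve = 48; semiquaver tied to quaver (semiquaver + quaver) = 6; quaver tied to crotchet (quaver + crotchet) = 12.
Total: 32 + 16 + 32 + 32 + 1 + 48 + 3 + 8 + 8 + 48 + 6 + 12 = 246.
246 ÷ 12 = 20.5 beats.

20.5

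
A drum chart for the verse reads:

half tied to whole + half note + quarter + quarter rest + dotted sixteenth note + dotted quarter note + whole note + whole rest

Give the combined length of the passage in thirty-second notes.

In thirty-second notes: half tied to whole (half + whole) = 48; half note = 16; quarter = 8; quarter rest = 8; dotted sixteenth note = 3; dotted quarter note = 12; whole note = 32; whole rest = 32.
Adding: 48 + 16 + 8 + 8 + 3 + 12 + 32 + 32 = 159 thirty-second notes.

159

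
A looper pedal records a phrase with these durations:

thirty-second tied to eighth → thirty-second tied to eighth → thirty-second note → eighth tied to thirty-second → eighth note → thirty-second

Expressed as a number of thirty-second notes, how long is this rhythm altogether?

Convert each value to thirty-second notes: thirty-second tied to eighth (thirty-second + eighth) = 5; thirty-second tied to eighth (thirty-second + eighth) = 5; thirty-second note = 1; eighth tied to thirty-second (eighth + thirty-second) = 5; eighth note = 4; thirty-second = 1.
Adding: 5 + 5 + 1 + 5 + 4 + 1 = 21 thirty-second notes.

21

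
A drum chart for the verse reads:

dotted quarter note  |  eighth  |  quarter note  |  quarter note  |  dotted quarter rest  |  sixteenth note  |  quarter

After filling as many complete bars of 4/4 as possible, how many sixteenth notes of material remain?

One bar of 4/4 = 16 sixteenth notes.
Working in sixteenth notes: dotted quarter note = 6; eighth = 2; quarter note = 4; quarter note = 4; dotted quarter rest = 6; sixteenth note = 1; quarter = 4.
Altogether 6 + 2 + 4 + 4 + 6 + 1 + 4 = 27.
27 ÷ 16 = 1 complete bar with 11 sixteenth notes remaining.

11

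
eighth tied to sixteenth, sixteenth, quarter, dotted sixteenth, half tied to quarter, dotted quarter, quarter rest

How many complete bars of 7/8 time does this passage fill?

2

One bar of 7/8 = 28 thirty-second notes.
Express everything in thirty-second notes: eighth tied to sixteenth (eighth + sixteenth) = 6; sixteenth = 2; quarter = 8; dotted sixteenth = 3; half tied to quarter (half + quarter) = 24; dotted quarter = 12; quarter rest = 8.
Adding: 6 + 2 + 8 + 3 + 24 + 12 + 8 = 63.
63 ÷ 28 = 2 complete bars with 7 left over.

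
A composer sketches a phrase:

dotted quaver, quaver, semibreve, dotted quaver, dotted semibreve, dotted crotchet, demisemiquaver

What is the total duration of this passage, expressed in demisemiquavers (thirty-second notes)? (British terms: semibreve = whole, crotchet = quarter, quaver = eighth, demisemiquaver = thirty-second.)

Convert each value to thirty-second notes: dotted quaver = 6; quaver = 4; semibreve = 32; dotted quaver = 6; dotted semibreve = 48; dotted crotchet = 12; demisemiquaver = 1.
Sum: 6 + 4 + 32 + 6 + 48 + 12 + 1 = 109 thirty-second notes.

109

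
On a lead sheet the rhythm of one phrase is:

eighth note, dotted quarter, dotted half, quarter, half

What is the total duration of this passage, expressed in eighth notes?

Express everything in eighth notes: eighth note = 1; dotted quarter = 3; dotted half = 6; quarter = 2; half = 4.
Total: 1 + 3 + 6 + 2 + 4 = 16 eighth notes.

16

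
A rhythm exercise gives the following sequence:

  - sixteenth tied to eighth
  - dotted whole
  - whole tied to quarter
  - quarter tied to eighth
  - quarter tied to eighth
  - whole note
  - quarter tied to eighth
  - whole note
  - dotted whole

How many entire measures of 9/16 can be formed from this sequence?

One bar of 9/16 = 9 sixteenth notes.
Express everything in sixteenth notes: sixteenth tied to eighth (sixteenth + eighth) = 3; dotted whole = 24; whole tied to quarter (whole + quarter) = 20; quarter tied to eighth (quarter + eighth) = 6; quarter tied to eighth (quarter + eighth) = 6; whole note = 16; quarter tied to eighth (quarter + eighth) = 6; whole note = 16; dotted whole = 24.
Adding: 3 + 24 + 20 + 6 + 6 + 16 + 6 + 16 + 24 = 121.
121 ÷ 9 = 13 complete bars with 4 left over.

13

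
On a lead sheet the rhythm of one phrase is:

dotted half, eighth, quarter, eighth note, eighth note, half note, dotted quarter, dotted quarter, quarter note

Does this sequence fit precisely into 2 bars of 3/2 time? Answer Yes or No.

One bar of 3/2 = 12 eighth notes, so 2 bars = 24.
Express everything in eighth notes: dotted half = 6; eighth = 1; quarter = 2; eighth note = 1; eighth note = 1; half note = 4; dotted quarter = 3; dotted quarter = 3; quarter note = 2.
Altogether 6 + 1 + 2 + 1 + 1 + 4 + 3 + 3 + 2 = 23.
23 falls short of 24, so the answer is No.

No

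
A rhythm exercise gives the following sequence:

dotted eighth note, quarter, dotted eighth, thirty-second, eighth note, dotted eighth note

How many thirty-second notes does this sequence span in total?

In thirty-second notes: dotted eighth note = 6; quarter = 8; dotted eighth = 6; thirty-second = 1; eighth note = 4; dotted eighth note = 6.
Adding: 6 + 8 + 6 + 1 + 4 + 6 = 31 thirty-second notes.

31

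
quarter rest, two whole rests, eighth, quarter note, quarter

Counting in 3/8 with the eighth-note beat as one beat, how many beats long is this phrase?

One eighth-note beat = 2 sixteenth notes.
Express everything in sixteenth notes: quarter rest = 4; whole rest = 16; whole rest = 16; eighth = 2; quarter note = 4; quarter = 4.
Adding: 4 + 16 + 16 + 2 + 4 + 4 = 46.
46 ÷ 2 = 23 beats.

23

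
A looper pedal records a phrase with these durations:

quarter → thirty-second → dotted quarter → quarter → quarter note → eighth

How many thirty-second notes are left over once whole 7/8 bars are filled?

13

One bar of 7/8 = 28 thirty-second notes.
Convert each value to thirty-second notes: quarter = 8; thirty-second = 1; dotted quarter = 12; quarter = 8; quarter note = 8; eighth = 4.
Altogether 8 + 1 + 12 + 8 + 8 + 4 = 41.
41 ÷ 28 = 1 complete bar with 13 thirty-second notes remaining.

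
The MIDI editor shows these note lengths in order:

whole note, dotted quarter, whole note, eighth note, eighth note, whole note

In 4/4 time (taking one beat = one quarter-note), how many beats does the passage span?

14.5

One quarter-note beat = 2 eighth notes.
Working in eighth notes: whole note = 8; dotted quarter = 3; whole note = 8; eighth note = 1; eighth note = 1; whole note = 8.
Altogether 8 + 3 + 8 + 1 + 1 + 8 = 29.
29 ÷ 2 = 14.5 beats.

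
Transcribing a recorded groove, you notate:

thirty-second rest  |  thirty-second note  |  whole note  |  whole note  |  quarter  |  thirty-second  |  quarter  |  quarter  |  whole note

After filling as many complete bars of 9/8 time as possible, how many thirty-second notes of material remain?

15

One bar of 9/8 = 36 thirty-second notes.
In thirty-second notes: thirty-second rest = 1; thirty-second note = 1; whole note = 32; whole note = 32; quarter = 8; thirty-second = 1; quarter = 8; quarter = 8; whole note = 32.
Sum: 1 + 1 + 32 + 32 + 8 + 1 + 8 + 8 + 32 = 123.
123 ÷ 36 = 3 complete bars with 15 thirty-second notes remaining.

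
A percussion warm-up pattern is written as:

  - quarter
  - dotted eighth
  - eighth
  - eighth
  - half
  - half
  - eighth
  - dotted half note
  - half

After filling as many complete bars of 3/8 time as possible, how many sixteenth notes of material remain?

1

One bar of 3/8 = 6 sixteenth notes.
Working in sixteenth notes: quarter = 4; dotted eighth = 3; eighth = 2; eighth = 2; half = 8; half = 8; eighth = 2; dotted half note = 12; half = 8.
Total: 4 + 3 + 2 + 2 + 8 + 8 + 2 + 12 + 8 = 49.
49 ÷ 6 = 8 complete bars with 1 sixteenth note remaining.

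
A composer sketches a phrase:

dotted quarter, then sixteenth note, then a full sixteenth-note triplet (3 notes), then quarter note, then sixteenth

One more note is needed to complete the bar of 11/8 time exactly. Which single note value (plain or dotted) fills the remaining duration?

half note

The bar of 11/8 = 22 sixteenth notes.
Convert each value to sixteenth notes: dotted quarter = 6; sixteenth note = 1; a full sixteenth-note triplet (3 notes) (three triplet sixteenths span one eighth) = 2; quarter note = 4; sixteenth = 1.
Adding: 6 + 1 + 2 + 4 + 1 = 14.
Remaining: 22 − 14 = 8 sixteenth notes, which is a half note.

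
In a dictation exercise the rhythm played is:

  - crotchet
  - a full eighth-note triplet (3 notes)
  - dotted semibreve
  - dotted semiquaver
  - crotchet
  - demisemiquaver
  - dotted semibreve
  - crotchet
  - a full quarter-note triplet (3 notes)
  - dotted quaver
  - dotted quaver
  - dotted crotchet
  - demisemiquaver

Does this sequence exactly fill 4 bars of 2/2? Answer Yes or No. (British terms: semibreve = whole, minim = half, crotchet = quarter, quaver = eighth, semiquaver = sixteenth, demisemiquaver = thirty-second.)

One bar of 2/2 = 32 thirty-second notes, so 4 bars = 128.
Express everything in thirty-second notes: crotchet = 8; a full eighth-note triplet (3 notes) (three triplet eighths span one quarter) = 8; dotted semibreve = 48; dotted semiquaver = 3; crotchet = 8; demisemiquaver = 1; dotted semibreve = 48; crotchet = 8; a full quarter-note triplet (3 notes) (three triplet quarters span one half) = 16; dotted quaver = 6; dotted quaver = 6; dotted crotchet = 12; demisemiquaver = 1.
Sum: 8 + 8 + 48 + 3 + 8 + 1 + 48 + 8 + 16 + 6 + 6 + 12 + 1 = 173.
173 exceeds 128, so the answer is No.

No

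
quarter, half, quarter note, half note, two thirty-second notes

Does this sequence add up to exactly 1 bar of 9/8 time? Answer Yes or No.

One bar of 9/8 = 36 thirty-second notes.
Convert each value to thirty-second notes: quarter = 8; half = 16; quarter note = 8; half note = 16; thirty-second note = 1; thirty-second note = 1.
Altogether 8 + 16 + 8 + 16 + 1 + 1 = 50.
50 exceeds 36, so the answer is No.

No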